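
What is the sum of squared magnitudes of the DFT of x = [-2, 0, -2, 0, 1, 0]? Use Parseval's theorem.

Parseval: Σ|x[n]|² = (1/N)Σ|X[k]|², so Σ|X[k]|² = N·Σ|x[n]|² = 6·9.0000

Σ|X[k]|² = N·Σ|x[n]|² = 6·9.0000 = 54.0000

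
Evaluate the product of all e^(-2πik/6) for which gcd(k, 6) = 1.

The primitive 6th roots of unity are ω_6^k for k coprime to 6: k ∈ {1, 5}
Their product equals the constant term of the cyclotomic polynomial Φ_6(x) up to sign.
For n ≥ 3, the product of all primitive nth roots of unity is 1. (For n=1 it is 1; for n=2 it is -1.)

1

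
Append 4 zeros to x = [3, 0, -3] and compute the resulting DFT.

Original 3-point DFT: [0, 4.5000-2.5981i, 4.5000+2.5981i]
Zero-padded 7-point DFT provides frequency interpolation.

DFT_7([x, 0, ...]) = [0, 3.6676+2.9248i, 5.7029-1.3017i, 1.1295-2.3455i, 1.1295+2.3455i, 5.7029+1.3017i, 3.6676-2.9248i]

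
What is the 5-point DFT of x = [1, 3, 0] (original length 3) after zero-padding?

Original 3-point DFT: [4, -0.5000-2.5981i, -0.5000+2.5981i]
Zero-padded 5-point DFT provides frequency interpolation.

DFT_5([x, 0, ...]) = [4, 1.9271-2.8532i, -1.4271-1.7634i, -1.4271+1.7634i, 1.9271+2.8532i]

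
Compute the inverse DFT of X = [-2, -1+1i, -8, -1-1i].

x[n] = (1/4) Σ(k=0 to 3) X[k] · e^(2πikn/4)

Computing each x[n]:
x[0] = -3
x[1] = 1
x[2] = -2
x[3] = 2

x = [-3, 1, -2, 2]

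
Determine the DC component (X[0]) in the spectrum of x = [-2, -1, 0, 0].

X[0] = Σ(n=0 to 3) x[n] · ω_4^0 = Σ x[n]
= (-2) + (-1) + (0) + (0)

X[0] = -3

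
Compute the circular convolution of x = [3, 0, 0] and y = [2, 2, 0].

(x ⊛ y)[n] = Σ(m=0 to 2) x[m] · y[(n-m) mod 3]

Computing each output sample:
(x ⊛ y)[0] = 6
(x ⊛ y)[1] = 6
(x ⊛ y)[2] = 0

x ⊛ y = [6, 6, 0]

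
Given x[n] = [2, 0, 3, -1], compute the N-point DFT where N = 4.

X[k] = Σ(n=0 to 3) x[n] · ω_4^(nk)
where ω_4 = e^(-2πi/4)

Computing each X[k]:
X[0] = 4
X[1] = -1-1i
X[2] = 6
X[3] = -1+1i

X = [4, -1-1i, 6, -1+1i]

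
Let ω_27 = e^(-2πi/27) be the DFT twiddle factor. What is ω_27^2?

ω_27^2 = e^(-2πi·2/27)
= cos(-2π·2/27) + i·sin(-2π·2/27)
= cos(-4π/27) + i·sin(-4π/27)

ω_27^2 = cos(-4π/27) + i·sin(-4π/27) = 0.8936-0.4488i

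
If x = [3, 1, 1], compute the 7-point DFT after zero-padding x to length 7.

Original 3-point DFT: [5, 2, 2]
Zero-padded 7-point DFT provides frequency interpolation.

DFT_7([x, 0, ...]) = [5, 3.4010-1.7568i, 1.8765-0.5410i, 2.7225+0.3479i, 2.7225-0.3479i, 1.8765+0.5410i, 3.4010+1.7568i]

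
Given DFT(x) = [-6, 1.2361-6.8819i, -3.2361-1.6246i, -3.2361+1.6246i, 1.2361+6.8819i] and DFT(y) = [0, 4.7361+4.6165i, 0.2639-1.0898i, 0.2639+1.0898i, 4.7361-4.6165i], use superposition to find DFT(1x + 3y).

By linearity: DFT(1x + 3y) = 1·DFT(x) + 3·DFT(y)
= 1·[-6, 1.2361-6.8819i, -3.2361-1.6246i, -3.2361+1.6246i, 1.2361+6.8819i] + 3·[0, 4.7361+4.6165i, 0.2639-1.0898i, 0.2639+1.0898i, 4.7361-4.6165i]

Computing element-wise:
Z[0] = 1·(-6) + 3·(0) = -6
Z[1] = 1·(1.2361-6.8819i) + 3·(4.7361+4.6165i) = 15.4444+6.9676i
Z[2] = 1·(-3.2361-1.6246i) + 3·(0.2639-1.0898i) = -2.4444-4.8940i
Z[3] = 1·(-3.2361+1.6246i) + 3·(0.2639+1.0898i) = -2.4444+4.8940i
Z[4] = 1·(1.2361+6.8819i) + 3·(4.7361-4.6165i) = 15.4444-6.9676i

DFT(1x + 3y) = 1·X + 3·Y = [-6, 15.4444+6.9676i, -2.4444-4.8940i, -2.4444+4.8940i, 15.4444-6.9676i]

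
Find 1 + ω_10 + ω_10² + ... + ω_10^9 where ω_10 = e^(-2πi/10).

Sum of all nth roots of unity equals 0 for n > 1 (geometric series with r ≠ 1).

0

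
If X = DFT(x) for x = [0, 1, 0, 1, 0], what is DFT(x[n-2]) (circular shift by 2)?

Time shift by 2: X_shifted[k] = ω_5^(2k) · X[k]
Shifted x = [1, 0, 0, 1, 0]

DFT(x[n-2]) = [2, 0.1910+0.5878i, 1.3090-0.9511i, 1.3090+0.9511i, 0.1910-0.5878i]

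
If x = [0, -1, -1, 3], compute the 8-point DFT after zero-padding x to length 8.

Original 4-point DFT: [1, 1+4i, -3, 1-4i]
Zero-padded 8-point DFT provides frequency interpolation.

DFT_8([x, 0, ...]) = [1, -2.8284-0.4142i, 1+4i, 2.8284-2.4142i, -3, 2.8284+2.4142i, 1-4i, -2.8284+0.4142i]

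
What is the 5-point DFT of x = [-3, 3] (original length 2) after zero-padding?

Original 2-point DFT: [0, -6]
Zero-padded 5-point DFT provides frequency interpolation.

DFT_5([x, 0, ...]) = [0, -2.0729-2.8532i, -5.4271-1.7634i, -5.4271+1.7634i, -2.0729+2.8532i]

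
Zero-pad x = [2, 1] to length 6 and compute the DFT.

Original 2-point DFT: [3, 1]
Zero-padded 6-point DFT provides frequency interpolation.

DFT_6([x, 0, ...]) = [3, 2.5000-0.8660i, 1.5000-0.8660i, 1, 1.5000+0.8660i, 2.5000+0.8660i]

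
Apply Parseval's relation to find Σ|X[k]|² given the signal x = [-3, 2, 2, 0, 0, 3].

Parseval: Σ|x[n]|² = (1/N)Σ|X[k]|², so Σ|X[k]|² = N·Σ|x[n]|² = 6·26.0000

Σ|X[k]|² = N·Σ|x[n]|² = 6·26.0000 = 156.0000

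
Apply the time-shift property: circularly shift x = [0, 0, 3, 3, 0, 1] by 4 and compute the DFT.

Time shift by 4: X_shifted[k] = ω_6^(4k) · X[k]
Shifted x = [3, 3, 0, 1, 0, 0]

DFT(x[n-4]) = [7, 3.5000-2.5981i, 2.5000-2.5981i, -1, 2.5000+2.5981i, 3.5000+2.5981i]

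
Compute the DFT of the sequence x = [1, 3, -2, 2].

X[k] = Σ(n=0 to 3) x[n] · ω_4^(nk)
where ω_4 = e^(-2πi/4)

Computing each X[k]:
X[0] = 4
X[1] = 3-1i
X[2] = -6
X[3] = 3+1i

X = [4, 3-1i, -6, 3+1i]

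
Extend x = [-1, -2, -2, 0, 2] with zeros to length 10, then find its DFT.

Original 5-point DFT: [-3, 0.6180+4.9798i, -1.6180+0.4490i, -1.6180-0.4490i, 0.6180-4.9798i]
Zero-padded 10-point DFT provides frequency interpolation.

DFT_10([x, 0, ...]) = [-3, -4.8541+1.9021i, 0.6180+4.9798i, 1.8541-1.1756i, -1.6180+0.4490i, 1, -1.6180-0.4490i, 1.8541+1.1756i, 0.6180-4.9798i, -4.8541-1.9021i]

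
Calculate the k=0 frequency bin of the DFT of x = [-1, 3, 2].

X[0] = Σ(n=0 to 2) x[n] · ω_3^0 = Σ x[n]
= (-1) + (3) + (2)

X[0] = 4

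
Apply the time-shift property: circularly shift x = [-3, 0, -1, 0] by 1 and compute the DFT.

Time shift by 1: X_shifted[k] = ω_4^(1k) · X[k]
Shifted x = [0, -3, 0, -1]

DFT(x[n-1]) = [-4, 2i, 4, -2i]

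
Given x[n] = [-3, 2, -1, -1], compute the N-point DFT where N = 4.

X[k] = Σ(n=0 to 3) x[n] · ω_4^(nk)
where ω_4 = e^(-2πi/4)

Computing each X[k]:
X[0] = -3
X[1] = -2-3i
X[2] = -5
X[3] = -2+3i

X = [-3, -2-3i, -5, -2+3i]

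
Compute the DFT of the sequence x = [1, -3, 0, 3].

X[k] = Σ(n=0 to 3) x[n] · ω_4^(nk)
where ω_4 = e^(-2πi/4)

Computing each X[k]:
X[0] = 1
X[1] = 1+6i
X[2] = 1
X[3] = 1-6i

X = [1, 1+6i, 1, 1-6i]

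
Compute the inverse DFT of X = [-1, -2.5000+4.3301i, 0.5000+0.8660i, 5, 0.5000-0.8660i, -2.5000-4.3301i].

x[n] = (1/6) Σ(k=0 to 5) X[k] · e^(2πikn/6)

Computing each x[n]:
x[0] = 0
x[1] = -3
x[2] = 0
x[3] = 0
x[4] = 2
x[5] = 0

x = [0, -3, 0, 0, 2, 0]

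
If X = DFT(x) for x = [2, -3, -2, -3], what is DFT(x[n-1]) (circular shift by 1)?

Time shift by 1: X_shifted[k] = ω_4^(1k) · X[k]
Shifted x = [-3, 2, -3, -2]

DFT(x[n-1]) = [-6, -4i, -6, 4i]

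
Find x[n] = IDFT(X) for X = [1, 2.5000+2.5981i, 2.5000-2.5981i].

x[n] = (1/3) Σ(k=0 to 2) X[k] · e^(2πikn/3)

Computing each x[n]:
x[0] = 2
x[1] = -2
x[2] = 1

x = [2, -2, 1]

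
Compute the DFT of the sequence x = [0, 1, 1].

X[k] = Σ(n=0 to 2) x[n] · ω_3^(nk)
where ω_3 = e^(-2πi/3)

Computing each X[k]:
X[0] = 2
X[1] = -1
X[2] = -1

X = [2, -1, -1]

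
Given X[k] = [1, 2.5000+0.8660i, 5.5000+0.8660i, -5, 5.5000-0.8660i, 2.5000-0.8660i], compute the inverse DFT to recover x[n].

x[n] = (1/6) Σ(k=0 to 5) X[k] · e^(2πikn/6)

Computing each x[n]:
x[0] = 2
x[1] = 0
x[2] = -2
x[3] = 2
x[4] = -2
x[5] = 1

x = [2, 0, -2, 2, -2, 1]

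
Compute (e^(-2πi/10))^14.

Since ω_10^10 = 1, powers reduce modulo 10.
14 mod 10 = 4
So ω_10^14 = ω_10^4 = e^(-2πi·4/10)

ω_10^14 = ω_10^4 = -0.8090-0.5878i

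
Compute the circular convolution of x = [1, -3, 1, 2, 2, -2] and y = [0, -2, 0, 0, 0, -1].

(x ⊛ y)[n] = Σ(m=0 to 5) x[m] · y[(n-m) mod 6]

Computing each output sample:
(x ⊛ y)[0] = 7
(x ⊛ y)[1] = -3
(x ⊛ y)[2] = 4
(x ⊛ y)[3] = -4
(x ⊛ y)[4] = -2
(x ⊛ y)[5] = -5

x ⊛ y = [7, -3, 4, -4, -2, -5]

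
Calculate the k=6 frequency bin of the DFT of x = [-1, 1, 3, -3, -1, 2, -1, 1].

X[6] = Σ(n=0 to 7) x[n] · ω_8^(6n) where ω_8 = e^(-2πi/8)
= (-1)·ω_8^0 + (1)·ω_8^6 + (3)·ω_8^12 + (-3)·ω_8^18 + (-1)·ω_8^24 + (2)·ω_8^30 + (-1)·ω_8^36 + (1)·ω_8^42

X[6] = -4+5i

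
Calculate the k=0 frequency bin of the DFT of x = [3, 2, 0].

X[0] = Σ(n=0 to 2) x[n] · ω_3^0 = Σ x[n]
= (3) + (2) + (0)

X[0] = 5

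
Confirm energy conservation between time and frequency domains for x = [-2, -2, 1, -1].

Time domain:
Σ|x[n]|² = |-2|² + |-2|² + |1|² + |-1|² = 10.0000

Frequency domain:
(1/4)Σ|X[k]|² = (1/4)(|-4|² + |-3+1i|² + |2|² + |-3-1i|²) = (1/4)·40.0000 = 10.0000

Both sides agree, confirming Parseval's theorem.

Σ|x[n]|² = (1/N)Σ|X[k]|² = 10.0000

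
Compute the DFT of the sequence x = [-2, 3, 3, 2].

X[k] = Σ(n=0 to 3) x[n] · ω_4^(nk)
where ω_4 = e^(-2πi/4)

Computing each X[k]:
X[0] = 6
X[1] = -5-1i
X[2] = -4
X[3] = -5+1i

X = [6, -5-1i, -4, -5+1i]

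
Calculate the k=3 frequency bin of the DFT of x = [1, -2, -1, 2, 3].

X[3] = Σ(n=0 to 4) x[n] · ω_5^(3n) where ω_5 = e^(-2πi/5)
= (1)·ω_5^0 + (-2)·ω_5^3 + (-1)·ω_5^6 + (2)·ω_5^9 + (3)·ω_5^12

X[3] = 0.5000-0.0858i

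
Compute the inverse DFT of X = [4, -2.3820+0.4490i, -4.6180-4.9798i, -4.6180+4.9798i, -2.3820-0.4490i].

x[n] = (1/5) Σ(k=0 to 4) X[k] · e^(2πikn/5)

Computing each x[n]:
x[0] = -2
x[1] = 3
x[2] = -1
x[3] = 3
x[4] = 1

x = [-2, 3, -1, 3, 1]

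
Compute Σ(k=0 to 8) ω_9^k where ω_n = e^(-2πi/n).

Sum of all nth roots of unity equals 0 for n > 1 (geometric series with r ≠ 1).

0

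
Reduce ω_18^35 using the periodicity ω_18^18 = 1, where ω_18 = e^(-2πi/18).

Since ω_18^18 = 1, powers reduce modulo 18.
35 mod 18 = 17
So ω_18^35 = ω_18^17 = e^(-2πi·17/18)

ω_18^35 = ω_18^17 = 0.9397+0.3420i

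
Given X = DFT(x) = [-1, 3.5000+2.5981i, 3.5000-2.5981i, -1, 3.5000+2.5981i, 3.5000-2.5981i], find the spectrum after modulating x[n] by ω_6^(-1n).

Modulation property: DFT(ω_6^(-1n)·x[n]) = X[(k-1) mod 6], so circularly shift X by 1 positions.

X[k-1] = [3.5000-2.5981i, -1, 3.5000+2.5981i, 3.5000-2.5981i, -1, 3.5000+2.5981i]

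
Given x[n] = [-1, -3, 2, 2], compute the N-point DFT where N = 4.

X[k] = Σ(n=0 to 3) x[n] · ω_4^(nk)
where ω_4 = e^(-2πi/4)

Computing each X[k]:
X[0] = 0
X[1] = -3+5i
X[2] = 2
X[3] = -3-5i

X = [0, -3+5i, 2, -3-5i]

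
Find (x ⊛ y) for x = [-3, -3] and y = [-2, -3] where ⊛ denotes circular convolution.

(x ⊛ y)[n] = Σ(m=0 to 1) x[m] · y[(n-m) mod 2]

Computing each output sample:
(x ⊛ y)[0] = 15
(x ⊛ y)[1] = 15

x ⊛ y = [15, 15]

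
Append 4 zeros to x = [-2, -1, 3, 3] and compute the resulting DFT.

Original 4-point DFT: [3, -5+4i, -1, -5-4i]
Zero-padded 8-point DFT provides frequency interpolation.

DFT_8([x, 0, ...]) = [3, -4.8284-4.4142i, -5+4i, 0.8284+1.5858i, -1, 0.8284-1.5858i, -5-4i, -4.8284+4.4142i]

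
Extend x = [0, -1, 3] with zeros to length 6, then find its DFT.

Original 3-point DFT: [2, -1.0000+3.4641i, -1.0000-3.4641i]
Zero-padded 6-point DFT provides frequency interpolation.

DFT_6([x, 0, ...]) = [2, -2.0000-1.7321i, -1.0000+3.4641i, 4, -1.0000-3.4641i, -2.0000+1.7321i]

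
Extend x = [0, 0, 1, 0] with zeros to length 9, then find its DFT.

Original 4-point DFT: [1, -1, 1, -1]
Zero-padded 9-point DFT provides frequency interpolation.

DFT_9([x, 0, ...]) = [1, 0.1736-0.9848i, -0.9397-0.3420i, -0.5000+0.8660i, 0.7660+0.6428i, 0.7660-0.6428i, -0.5000-0.8660i, -0.9397+0.3420i, 0.1736+0.9848i]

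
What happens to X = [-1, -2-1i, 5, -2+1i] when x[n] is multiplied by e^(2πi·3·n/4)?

Modulation property: DFT(ω_4^(-3n)·x[n]) = X[(k-3) mod 4], so circularly shift X by 3 positions.

X[k-3] = [-2-1i, 5, -2+1i, -1]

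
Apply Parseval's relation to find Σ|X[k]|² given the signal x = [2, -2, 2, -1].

Parseval: Σ|x[n]|² = (1/N)Σ|X[k]|², so Σ|X[k]|² = N·Σ|x[n]|² = 4·13.0000

Σ|X[k]|² = N·Σ|x[n]|² = 4·13.0000 = 52.0000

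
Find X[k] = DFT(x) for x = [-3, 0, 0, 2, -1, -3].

X[k] = Σ(n=0 to 5) x[n] · ω_6^(nk)
where ω_6 = e^(-2πi/6)

Computing each X[k]:
X[0] = -5
X[1] = -6.0000-3.4641i
X[2] = 1.0000-1.7321i
X[3] = -3
X[4] = 1.0000+1.7321i
X[5] = -6.0000+3.4641i

X = [-5, -6.0000-3.4641i, 1.0000-1.7321i, -3, 1.0000+1.7321i, -6.0000+3.4641i]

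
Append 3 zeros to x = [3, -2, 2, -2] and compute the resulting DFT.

Original 4-point DFT: [1, 1, 9, 1]
Zero-padded 7-point DFT provides frequency interpolation.

DFT_7([x, 0, ...]) = [1, 3.1099+0.4816i, 0.3961+1.2540i, 6.4940+4.3813i, 6.4940-4.3813i, 0.3961-1.2540i, 3.1099-0.4816i]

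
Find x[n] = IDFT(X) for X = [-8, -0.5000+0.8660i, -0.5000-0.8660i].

x[n] = (1/3) Σ(k=0 to 2) X[k] · e^(2πikn/3)

Computing each x[n]:
x[0] = -3
x[1] = -3
x[2] = -2

x = [-3, -3, -2]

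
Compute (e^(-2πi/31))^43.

Since ω_31^31 = 1, powers reduce modulo 31.
43 mod 31 = 12
So ω_31^43 = ω_31^12 = e^(-2πi·12/31)

ω_31^43 = ω_31^12 = -0.7588-0.6514i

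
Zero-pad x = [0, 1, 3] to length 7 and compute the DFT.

Original 3-point DFT: [4, -2.0000+1.7321i, -2.0000-1.7321i]
Zero-padded 7-point DFT provides frequency interpolation.

DFT_7([x, 0, ...]) = [4, -0.0441-3.7066i, -2.9254+0.3267i, 0.9695+1.9116i, 0.9695-1.9116i, -2.9254-0.3267i, -0.0441+3.7066i]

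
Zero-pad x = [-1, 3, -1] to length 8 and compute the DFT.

Original 3-point DFT: [1, -2.0000-3.4641i, -2.0000+3.4641i]
Zero-padded 8-point DFT provides frequency interpolation.

DFT_8([x, 0, ...]) = [1, 1.1213-1.1213i, -3i, -3.1213-3.1213i, -5, -3.1213+3.1213i, 3i, 1.1213+1.1213i]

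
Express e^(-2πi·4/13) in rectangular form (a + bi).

ω_13^4 = e^(-2πi·4/13)
= cos(-2π·4/13) + i·sin(-2π·4/13)
= cos(-8π/13) + i·sin(-8π/13)

ω_13^4 = cos(-8π/13) + i·sin(-8π/13) = -0.3546-0.9350i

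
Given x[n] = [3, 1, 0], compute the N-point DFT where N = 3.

X[k] = Σ(n=0 to 2) x[n] · ω_3^(nk)
where ω_3 = e^(-2πi/3)

Computing each X[k]:
X[0] = 4
X[1] = 2.5000-0.8660i
X[2] = 2.5000+0.8660i

X = [4, 2.5000-0.8660i, 2.5000+0.8660i]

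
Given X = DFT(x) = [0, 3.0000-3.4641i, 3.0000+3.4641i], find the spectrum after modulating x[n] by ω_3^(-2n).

Modulation property: DFT(ω_3^(-2n)·x[n]) = X[(k-2) mod 3], so circularly shift X by 2 positions.

X[k-2] = [3.0000-3.4641i, 3.0000+3.4641i, 0]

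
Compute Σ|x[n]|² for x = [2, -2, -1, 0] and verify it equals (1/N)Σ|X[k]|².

Time domain:
Σ|x[n]|² = |2|² + |-2|² + |-1|² + |0|² = 9.0000

Frequency domain:
(1/4)Σ|X[k]|² = (1/4)(|-1|² + |3+2i|² + |3|² + |3-2i|²) = (1/4)·36.0000 = 9.0000

Both sides agree, confirming Parseval's theorem.

Σ|x[n]|² = (1/N)Σ|X[k]|² = 9.0000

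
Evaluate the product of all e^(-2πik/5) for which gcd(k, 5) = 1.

The primitive 5th roots of unity are ω_5^k for k coprime to 5: k ∈ {1, 2, 3, 4}
Their product equals the constant term of the cyclotomic polynomial Φ_5(x) up to sign.
For n ≥ 3, the product of all primitive nth roots of unity is 1. (For n=1 it is 1; for n=2 it is -1.)

1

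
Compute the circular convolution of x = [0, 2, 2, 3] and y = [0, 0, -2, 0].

(x ⊛ y)[n] = Σ(m=0 to 3) x[m] · y[(n-m) mod 4]

Computing each output sample:
(x ⊛ y)[0] = -4
(x ⊛ y)[1] = -6
(x ⊛ y)[2] = 0
(x ⊛ y)[3] = -4

x ⊛ y = [-4, -6, 0, -4]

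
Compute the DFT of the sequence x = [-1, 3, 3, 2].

X[k] = Σ(n=0 to 3) x[n] · ω_4^(nk)
where ω_4 = e^(-2πi/4)

Computing each X[k]:
X[0] = 7
X[1] = -4-1i
X[2] = -3
X[3] = -4+1i

X = [7, -4-1i, -3, -4+1i]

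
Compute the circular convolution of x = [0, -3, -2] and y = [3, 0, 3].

(x ⊛ y)[n] = Σ(m=0 to 2) x[m] · y[(n-m) mod 3]

Computing each output sample:
(x ⊛ y)[0] = -9
(x ⊛ y)[1] = -15
(x ⊛ y)[2] = -6

x ⊛ y = [-9, -15, -6]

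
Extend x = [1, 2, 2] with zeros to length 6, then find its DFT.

Original 3-point DFT: [5, -1, -1]
Zero-padded 6-point DFT provides frequency interpolation.

DFT_6([x, 0, ...]) = [5, 1.0000-3.4641i, -1, 1, -1, 1.0000+3.4641i]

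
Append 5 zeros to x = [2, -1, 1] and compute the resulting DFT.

Original 3-point DFT: [2, 2.0000+1.7321i, 2.0000-1.7321i]
Zero-padded 8-point DFT provides frequency interpolation.

DFT_8([x, 0, ...]) = [2, 1.2929-0.2929i, 1+1i, 2.7071+1.7071i, 4, 2.7071-1.7071i, 1-1i, 1.2929+0.2929i]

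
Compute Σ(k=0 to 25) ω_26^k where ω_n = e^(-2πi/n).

Sum of all nth roots of unity equals 0 for n > 1 (geometric series with r ≠ 1).

0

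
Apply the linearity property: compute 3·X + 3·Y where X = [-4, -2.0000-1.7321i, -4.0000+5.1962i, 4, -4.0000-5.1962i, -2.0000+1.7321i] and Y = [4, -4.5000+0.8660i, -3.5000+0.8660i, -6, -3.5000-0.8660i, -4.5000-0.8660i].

By linearity: DFT(3x + 3y) = 3·DFT(x) + 3·DFT(y)
= 3·[-4, -2.0000-1.7321i, -4.0000+5.1962i, 4, -4.0000-5.1962i, -2.0000+1.7321i] + 3·[4, -4.5000+0.8660i, -3.5000+0.8660i, -6, -3.5000-0.8660i, -4.5000-0.8660i]

Computing element-wise:
Z[0] = 3·(-4) + 3·(4) = 0
Z[1] = 3·(-2.0000-1.7321i) + 3·(-4.5000+0.8660i) = -19.5000-2.5983i
Z[2] = 3·(-4.0000+5.1962i) + 3·(-3.5000+0.8660i) = -22.5000+18.1866i
Z[3] = 3·(4) + 3·(-6) = -6
Z[4] = 3·(-4.0000-5.1962i) + 3·(-3.5000-0.8660i) = -22.5000-18.1866i
Z[5] = 3·(-2.0000+1.7321i) + 3·(-4.5000-0.8660i) = -19.5000+2.5983i

DFT(3x + 3y) = 3·X + 3·Y = [0, -19.5000-2.5983i, -22.5000+18.1866i, -6, -22.5000-18.1866i, -19.5000+2.5983i]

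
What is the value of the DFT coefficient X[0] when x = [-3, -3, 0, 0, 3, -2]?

X[0] = Σ(n=0 to 5) x[n] · ω_6^0 = Σ x[n]
= (-3) + (-3) + (0) + (0) + (3) + (-2)

X[0] = -5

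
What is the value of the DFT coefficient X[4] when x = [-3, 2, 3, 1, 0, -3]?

X[4] = Σ(n=0 to 5) x[n] · ω_6^(4n) where ω_6 = e^(-2πi/6)
= (-3)·ω_6^0 + (2)·ω_6^4 + (3)·ω_6^8 + (1)·ω_6^12 + (0)·ω_6^16 + (-3)·ω_6^20

X[4] = -3.0000+1.7321i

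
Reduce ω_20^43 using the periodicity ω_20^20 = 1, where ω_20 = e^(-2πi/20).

Since ω_20^20 = 1, powers reduce modulo 20.
43 mod 20 = 3
So ω_20^43 = ω_20^3 = e^(-2πi·3/20)

ω_20^43 = ω_20^3 = 0.5878-0.8090i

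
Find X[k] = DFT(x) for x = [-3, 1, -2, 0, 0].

X[k] = Σ(n=0 to 4) x[n] · ω_5^(nk)
where ω_5 = e^(-2πi/5)

Computing each X[k]:
X[0] = -4
X[1] = -1.0729+0.2245i
X[2] = -4.4271-2.4899i
X[3] = -4.4271+2.4899i
X[4] = -1.0729-0.2245i

X = [-4, -1.0729+0.2245i, -4.4271-2.4899i, -4.4271+2.4899i, -1.0729-0.2245i]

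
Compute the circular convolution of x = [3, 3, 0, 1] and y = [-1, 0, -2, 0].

(x ⊛ y)[n] = Σ(m=0 to 3) x[m] · y[(n-m) mod 4]

Computing each output sample:
(x ⊛ y)[0] = -3
(x ⊛ y)[1] = -5
(x ⊛ y)[2] = -6
(x ⊛ y)[3] = -7

x ⊛ y = [-3, -5, -6, -7]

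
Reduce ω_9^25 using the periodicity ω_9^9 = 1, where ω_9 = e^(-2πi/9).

Since ω_9^9 = 1, powers reduce modulo 9.
25 mod 9 = 7
So ω_9^25 = ω_9^7 = e^(-2πi·7/9)

ω_9^25 = ω_9^7 = 0.1736+0.9848i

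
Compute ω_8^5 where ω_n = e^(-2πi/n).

ω_8^5 = e^(-2πi·5/8)
= cos(-2π·5/8) + i·sin(-2π·5/8)
= cos(-10π/8) + i·sin(-10π/8)

ω_8^5 = cos(-10π/8) + i·sin(-10π/8) = -0.7071+0.7071i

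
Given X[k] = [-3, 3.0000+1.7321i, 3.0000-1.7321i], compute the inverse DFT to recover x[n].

x[n] = (1/3) Σ(k=0 to 2) X[k] · e^(2πikn/3)

Computing each x[n]:
x[0] = 1
x[1] = -3
x[2] = -1

x = [1, -3, -1]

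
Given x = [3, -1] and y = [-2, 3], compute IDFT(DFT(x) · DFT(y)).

(x ⊛ y)[n] = Σ(m=0 to 1) x[m] · y[(n-m) mod 2]

Computing each output sample:
(x ⊛ y)[0] = -9
(x ⊛ y)[1] = 11

x ⊛ y = [-9, 11]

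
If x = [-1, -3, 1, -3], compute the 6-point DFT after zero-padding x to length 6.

Original 4-point DFT: [-6, -2, 6, -2]
Zero-padded 6-point DFT provides frequency interpolation.

DFT_6([x, 0, ...]) = [-6, 1.7321i, -3.0000+3.4641i, 6, -3.0000-3.4641i, -1.7321i]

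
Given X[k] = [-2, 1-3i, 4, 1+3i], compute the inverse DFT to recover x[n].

x[n] = (1/4) Σ(k=0 to 3) X[k] · e^(2πikn/4)

Computing each x[n]:
x[0] = 1
x[1] = 0
x[2] = 0
x[3] = -3

x = [1, 0, 0, -3]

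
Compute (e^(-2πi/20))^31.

Since ω_20^20 = 1, powers reduce modulo 20.
31 mod 20 = 11
So ω_20^31 = ω_20^11 = e^(-2πi·11/20)

ω_20^31 = ω_20^11 = -0.9511+0.3090i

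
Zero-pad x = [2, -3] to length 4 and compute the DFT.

Original 2-point DFT: [-1, 5]
Zero-padded 4-point DFT provides frequency interpolation.

DFT_4([x, 0, ...]) = [-1, 2+3i, 5, 2-3i]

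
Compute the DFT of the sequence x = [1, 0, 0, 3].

X[k] = Σ(n=0 to 3) x[n] · ω_4^(nk)
where ω_4 = e^(-2πi/4)

Computing each X[k]:
X[0] = 4
X[1] = 1+3i
X[2] = -2
X[3] = 1-3i

X = [4, 1+3i, -2, 1-3i]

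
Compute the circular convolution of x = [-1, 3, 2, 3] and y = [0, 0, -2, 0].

(x ⊛ y)[n] = Σ(m=0 to 3) x[m] · y[(n-m) mod 4]

Computing each output sample:
(x ⊛ y)[0] = -4
(x ⊛ y)[1] = -6
(x ⊛ y)[2] = 2
(x ⊛ y)[3] = -6

x ⊛ y = [-4, -6, 2, -6]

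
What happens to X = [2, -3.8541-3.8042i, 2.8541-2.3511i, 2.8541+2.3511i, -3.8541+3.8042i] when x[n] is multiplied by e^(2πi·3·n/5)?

Modulation property: DFT(ω_5^(-3n)·x[n]) = X[(k-3) mod 5], so circularly shift X by 3 positions.

X[k-3] = [2.8541-2.3511i, 2.8541+2.3511i, -3.8541+3.8042i, 2, -3.8541-3.8042i]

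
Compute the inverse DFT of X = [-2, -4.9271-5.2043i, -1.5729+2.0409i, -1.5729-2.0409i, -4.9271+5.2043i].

x[n] = (1/5) Σ(k=0 to 4) X[k] · e^(2πikn/5)

Computing each x[n]:
x[0] = -3
x[1] = 1
x[2] = 3
x[3] = -1
x[4] = -2

x = [-3, 1, 3, -1, -2]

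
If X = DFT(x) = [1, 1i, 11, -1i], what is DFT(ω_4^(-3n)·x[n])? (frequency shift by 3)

Modulation property: DFT(ω_4^(-3n)·x[n]) = X[(k-3) mod 4], so circularly shift X by 3 positions.

X[k-3] = [1i, 11, -1i, 1]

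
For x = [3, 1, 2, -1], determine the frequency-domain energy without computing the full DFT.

Parseval: Σ|x[n]|² = (1/N)Σ|X[k]|², so Σ|X[k]|² = N·Σ|x[n]|² = 4·15.0000

Σ|X[k]|² = N·Σ|x[n]|² = 4·15.0000 = 60.0000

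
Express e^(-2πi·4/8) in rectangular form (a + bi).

ω_8^4 = e^(-2πi·4/8)
= cos(-2π·4/8) + i·sin(-2π·4/8)
= cos(-8π/8) + i·sin(-8π/8)

ω_8^4 = cos(-8π/8) + i·sin(-8π/8) = -1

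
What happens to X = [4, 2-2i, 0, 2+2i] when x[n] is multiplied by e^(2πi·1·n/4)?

Modulation property: DFT(ω_4^(-1n)·x[n]) = X[(k-1) mod 4], so circularly shift X by 1 positions.

X[k-1] = [2+2i, 4, 2-2i, 0]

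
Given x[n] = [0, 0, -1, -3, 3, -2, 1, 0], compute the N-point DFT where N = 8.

X[k] = Σ(n=0 to 7) x[n] · ω_8^(nk)
where ω_8 = e^(-2πi/8)

Computing each X[k]:
X[0] = -2
X[1] = 0.5355+2.7071i
X[2] = 3-1i
X[3] = -6.5355-1.2929i
X[4] = 8
X[5] = -6.5355+1.2929i
X[6] = 3+1i
X[7] = 0.5355-2.7071i

X = [-2, 0.5355+2.7071i, 3-1i, -6.5355-1.2929i, 8, -6.5355+1.2929i, 3+1i, 0.5355-2.7071i]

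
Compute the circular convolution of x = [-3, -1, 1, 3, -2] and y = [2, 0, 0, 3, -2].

(x ⊛ y)[n] = Σ(m=0 to 4) x[m] · y[(n-m) mod 5]

Computing each output sample:
(x ⊛ y)[0] = -1
(x ⊛ y)[1] = 5
(x ⊛ y)[2] = -10
(x ⊛ y)[3] = 1
(x ⊛ y)[4] = -1

x ⊛ y = [-1, 5, -10, 1, -1]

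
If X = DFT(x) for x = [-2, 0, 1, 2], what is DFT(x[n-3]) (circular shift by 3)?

Time shift by 3: X_shifted[k] = ω_4^(3k) · X[k]
Shifted x = [0, 1, 2, -2]

DFT(x[n-3]) = [1, -2-3i, 3, -2+3i]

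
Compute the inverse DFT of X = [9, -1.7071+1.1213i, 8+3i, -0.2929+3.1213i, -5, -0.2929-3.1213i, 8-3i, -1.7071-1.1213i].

x[n] = (1/8) Σ(k=0 to 7) X[k] · e^(2πikn/8)

Computing each x[n]:
x[0] = 2
x[1] = 0
x[2] = -1
x[3] = 2
x[4] = 3
x[5] = 2
x[6] = -2
x[7] = 3

x = [2, 0, -1, 2, 3, 2, -2, 3]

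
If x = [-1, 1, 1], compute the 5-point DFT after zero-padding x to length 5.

Original 3-point DFT: [1, -2, -2]
Zero-padded 5-point DFT provides frequency interpolation.

DFT_5([x, 0, ...]) = [1, -1.5000-1.5388i, -1.5000+0.3633i, -1.5000-0.3633i, -1.5000+1.5388i]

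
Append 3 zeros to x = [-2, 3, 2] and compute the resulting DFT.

Original 3-point DFT: [3, -4.5000-0.8660i, -4.5000+0.8660i]
Zero-padded 6-point DFT provides frequency interpolation.

DFT_6([x, 0, ...]) = [3, -1.5000-4.3301i, -4.5000-0.8660i, -3, -4.5000+0.8660i, -1.5000+4.3301i]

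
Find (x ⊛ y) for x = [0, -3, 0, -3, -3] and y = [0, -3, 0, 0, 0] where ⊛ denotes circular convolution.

(x ⊛ y)[n] = Σ(m=0 to 4) x[m] · y[(n-m) mod 5]

Computing each output sample:
(x ⊛ y)[0] = 9
(x ⊛ y)[1] = 0
(x ⊛ y)[2] = 9
(x ⊛ y)[3] = 0
(x ⊛ y)[4] = 9

x ⊛ y = [9, 0, 9, 0, 9]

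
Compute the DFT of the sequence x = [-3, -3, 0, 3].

X[k] = Σ(n=0 to 3) x[n] · ω_4^(nk)
where ω_4 = e^(-2πi/4)

Computing each X[k]:
X[0] = -3
X[1] = -3+6i
X[2] = -3
X[3] = -3-6i

X = [-3, -3+6i, -3, -3-6i]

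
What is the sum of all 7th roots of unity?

Sum of all nth roots of unity equals 0 for n > 1 (geometric series with r ≠ 1).

0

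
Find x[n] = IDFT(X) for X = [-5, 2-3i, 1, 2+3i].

x[n] = (1/4) Σ(k=0 to 3) X[k] · e^(2πikn/4)

Computing each x[n]:
x[0] = 0
x[1] = 0
x[2] = -2
x[3] = -3

x = [0, 0, -2, -3]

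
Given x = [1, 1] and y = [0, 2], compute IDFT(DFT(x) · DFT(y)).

(x ⊛ y)[n] = Σ(m=0 to 1) x[m] · y[(n-m) mod 2]

Computing each output sample:
(x ⊛ y)[0] = 2
(x ⊛ y)[1] = 2

x ⊛ y = [2, 2]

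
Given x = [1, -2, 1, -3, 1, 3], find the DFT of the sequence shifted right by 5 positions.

Time shift by 5: X_shifted[k] = ω_6^(5k) · X[k]
Shifted x = [-2, 1, -3, 1, 3, 1]

DFT(x[n-5]) = [1, -2.0000+5.1962i, -2.0000-5.1962i, -5, -2.0000+5.1962i, -2.0000-5.1962i]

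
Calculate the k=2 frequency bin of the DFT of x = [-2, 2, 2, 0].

X[2] = Σ(n=0 to 3) x[n] · ω_4^(2n) where ω_4 = e^(-2πi/4)
= (-2)·ω_4^0 + (2)·ω_4^2 + (2)·ω_4^4 + (0)·ω_4^6

X[2] = -2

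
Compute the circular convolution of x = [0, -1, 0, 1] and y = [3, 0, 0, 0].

(x ⊛ y)[n] = Σ(m=0 to 3) x[m] · y[(n-m) mod 4]

Computing each output sample:
(x ⊛ y)[0] = 0
(x ⊛ y)[1] = -3
(x ⊛ y)[2] = 0
(x ⊛ y)[3] = 3

x ⊛ y = [0, -3, 0, 3]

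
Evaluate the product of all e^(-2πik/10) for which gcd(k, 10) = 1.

The primitive 10th roots of unity are ω_10^k for k coprime to 10: k ∈ {1, 3, 7, 9}
Their product equals the constant term of the cyclotomic polynomial Φ_10(x) up to sign.
For n ≥ 3, the product of all primitive nth roots of unity is 1. (For n=1 it is 1; for n=2 it is -1.)

1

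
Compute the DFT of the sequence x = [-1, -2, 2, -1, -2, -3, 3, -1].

X[k] = Σ(n=0 to 7) x[n] · ω_8^(nk)
where ω_8 = e^(-2πi/8)

Computing each X[k]:
X[0] = -5
X[1] = 1.7071+0.2929i
X[2] = -8+3i
X[3] = 0.2929-1.7071i
X[4] = 9
X[5] = 0.2929+1.7071i
X[6] = -8-3i
X[7] = 1.7071-0.2929i

X = [-5, 1.7071+0.2929i, -8+3i, 0.2929-1.7071i, 9, 0.2929+1.7071i, -8-3i, 1.7071-0.2929i]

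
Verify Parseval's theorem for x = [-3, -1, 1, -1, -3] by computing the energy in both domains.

Time domain:
Σ|x[n]|² = |-3|² + |-1|² + |1|² + |-1|² + |-3|² = 21.0000

Frequency domain:
(1/5)Σ|X[k]|² = (1/5)(|-7|² + |-4.2361-3.0777i|² + |0.2361+0.7265i|² + |0.2361-0.7265i|² + |-4.2361+3.0777i|²) = (1/5)·105.0000 = 21.0000

Both sides agree, confirming Parseval's theorem.

Σ|x[n]|² = (1/N)Σ|X[k]|² = 21.0000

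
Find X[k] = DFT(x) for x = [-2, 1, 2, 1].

X[k] = Σ(n=0 to 3) x[n] · ω_4^(nk)
where ω_4 = e^(-2πi/4)

Computing each X[k]:
X[0] = 2
X[1] = -4
X[2] = -2
X[3] = -4

X = [2, -4, -2, -4]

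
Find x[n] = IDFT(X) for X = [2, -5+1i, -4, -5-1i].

x[n] = (1/4) Σ(k=0 to 3) X[k] · e^(2πikn/4)

Computing each x[n]:
x[0] = -3
x[1] = 1
x[2] = 2
x[3] = 2

x = [-3, 1, 2, 2]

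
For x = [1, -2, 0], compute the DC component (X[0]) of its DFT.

X[0] = Σ(n=0 to 2) x[n] · ω_3^0 = Σ x[n]
= (1) + (-2) + (0)

X[0] = -1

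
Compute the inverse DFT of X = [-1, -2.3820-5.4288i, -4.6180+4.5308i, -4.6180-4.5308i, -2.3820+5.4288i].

x[n] = (1/5) Σ(k=0 to 4) X[k] · e^(2πikn/5)

Computing each x[n]:
x[0] = -3
x[1] = 2
x[2] = 3
x[3] = -3
x[4] = 0

x = [-3, 2, 3, -3, 0]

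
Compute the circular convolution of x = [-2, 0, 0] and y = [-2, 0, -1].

(x ⊛ y)[n] = Σ(m=0 to 2) x[m] · y[(n-m) mod 3]

Computing each output sample:
(x ⊛ y)[0] = 4
(x ⊛ y)[1] = 0
(x ⊛ y)[2] = 2

x ⊛ y = [4, 0, 2]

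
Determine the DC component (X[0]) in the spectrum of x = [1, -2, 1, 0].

X[0] = Σ(n=0 to 3) x[n] · ω_4^0 = Σ x[n]
= (1) + (-2) + (1) + (0)

X[0] = 0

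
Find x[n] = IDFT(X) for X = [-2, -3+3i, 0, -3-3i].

x[n] = (1/4) Σ(k=0 to 3) X[k] · e^(2πikn/4)

Computing each x[n]:
x[0] = -2
x[1] = -2
x[2] = 1
x[3] = 1

x = [-2, -2, 1, 1]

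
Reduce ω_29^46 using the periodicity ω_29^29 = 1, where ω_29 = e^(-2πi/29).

Since ω_29^29 = 1, powers reduce modulo 29.
46 mod 29 = 17
So ω_29^46 = ω_29^17 = e^(-2πi·17/29)

ω_29^46 = ω_29^17 = -0.8569+0.5156i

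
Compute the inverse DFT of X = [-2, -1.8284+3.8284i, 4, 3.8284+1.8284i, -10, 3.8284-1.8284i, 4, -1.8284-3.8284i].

x[n] = (1/8) Σ(k=0 to 7) X[k] · e^(2πikn/8)

Computing each x[n]:
x[0] = 0
x[1] = -1
x[2] = -3
x[3] = 1
x[4] = -1
x[5] = 3
x[6] = -2
x[7] = 1

x = [0, -1, -3, 1, -1, 3, -2, 1]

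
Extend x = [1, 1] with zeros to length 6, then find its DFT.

Original 2-point DFT: [2, 0]
Zero-padded 6-point DFT provides frequency interpolation.

DFT_6([x, 0, ...]) = [2, 1.5000-0.8660i, 0.5000-0.8660i, 0, 0.5000+0.8660i, 1.5000+0.8660i]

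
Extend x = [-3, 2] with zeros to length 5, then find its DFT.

Original 2-point DFT: [-1, -5]
Zero-padded 5-point DFT provides frequency interpolation.

DFT_5([x, 0, ...]) = [-1, -2.3820-1.9021i, -4.6180-1.1756i, -4.6180+1.1756i, -2.3820+1.9021i]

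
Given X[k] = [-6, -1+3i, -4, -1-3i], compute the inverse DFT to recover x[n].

x[n] = (1/4) Σ(k=0 to 3) X[k] · e^(2πikn/4)

Computing each x[n]:
x[0] = -3
x[1] = -2
x[2] = -2
x[3] = 1

x = [-3, -2, -2, 1]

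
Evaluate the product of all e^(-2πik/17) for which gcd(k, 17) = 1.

The primitive 17th roots of unity are ω_17^k for k coprime to 17: k ∈ {1, 2, 3, 4, 5, 6, 7, 8, 9, 10, 11, 12, 13, 14, 15, 16}
Their product equals the constant term of the cyclotomic polynomial Φ_17(x) up to sign.
For n ≥ 3, the product of all primitive nth roots of unity is 1. (For n=1 it is 1; for n=2 it is -1.)

1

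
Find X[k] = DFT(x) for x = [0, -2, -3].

X[k] = Σ(n=0 to 2) x[n] · ω_3^(nk)
where ω_3 = e^(-2πi/3)

Computing each X[k]:
X[0] = -5
X[1] = 2.5000-0.8660i
X[2] = 2.5000+0.8660i

X = [-5, 2.5000-0.8660i, 2.5000+0.8660i]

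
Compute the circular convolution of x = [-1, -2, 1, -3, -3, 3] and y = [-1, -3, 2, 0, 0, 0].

(x ⊛ y)[n] = Σ(m=0 to 5) x[m] · y[(n-m) mod 6]

Computing each output sample:
(x ⊛ y)[0] = -14
(x ⊛ y)[1] = 11
(x ⊛ y)[2] = 3
(x ⊛ y)[3] = -4
(x ⊛ y)[4] = 14
(x ⊛ y)[5] = 0

x ⊛ y = [-14, 11, 3, -4, 14, 0]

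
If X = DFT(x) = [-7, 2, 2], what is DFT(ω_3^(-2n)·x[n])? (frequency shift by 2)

Modulation property: DFT(ω_3^(-2n)·x[n]) = X[(k-2) mod 3], so circularly shift X by 2 positions.

X[k-2] = [2, 2, -7]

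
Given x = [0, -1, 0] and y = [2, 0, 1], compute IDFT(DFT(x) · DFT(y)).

(x ⊛ y)[n] = Σ(m=0 to 2) x[m] · y[(n-m) mod 3]

Computing each output sample:
(x ⊛ y)[0] = -1
(x ⊛ y)[1] = -2
(x ⊛ y)[2] = 0

x ⊛ y = [-1, -2, 0]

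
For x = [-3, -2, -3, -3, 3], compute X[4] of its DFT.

X[4] = Σ(n=0 to 4) x[n] · ω_5^(4n) where ω_5 = e^(-2πi/5)
= (-3)·ω_5^0 + (-2)·ω_5^4 + (-3)·ω_5^8 + (-3)·ω_5^12 + (3)·ω_5^16

X[4] = 2.1631-4.7553i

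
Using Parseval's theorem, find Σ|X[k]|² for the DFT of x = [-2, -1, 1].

Parseval: Σ|x[n]|² = (1/N)Σ|X[k]|², so Σ|X[k]|² = N·Σ|x[n]|² = 3·6.0000

Σ|X[k]|² = N·Σ|x[n]|² = 3·6.0000 = 18.0000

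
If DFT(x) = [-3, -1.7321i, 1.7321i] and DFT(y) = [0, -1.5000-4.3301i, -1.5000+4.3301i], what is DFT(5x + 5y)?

By linearity: DFT(5x + 5y) = 5·DFT(x) + 5·DFT(y)
= 5·[-3, -1.7321i, 1.7321i] + 5·[0, -1.5000-4.3301i, -1.5000+4.3301i]

Computing element-wise:
Z[0] = 5·(-3) + 5·(0) = -15
Z[1] = 5·(-1.7321i) + 5·(-1.5000-4.3301i) = -7.5000-30.3110i
Z[2] = 5·(1.7321i) + 5·(-1.5000+4.3301i) = -7.5000+30.3110i

DFT(5x + 5y) = 5·X + 5·Y = [-15, -7.5000-30.3110i, -7.5000+30.3110i]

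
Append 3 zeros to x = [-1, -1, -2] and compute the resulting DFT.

Original 3-point DFT: [-4, 0.5000-0.8660i, 0.5000+0.8660i]
Zero-padded 6-point DFT provides frequency interpolation.

DFT_6([x, 0, ...]) = [-4, -0.5000+2.5981i, 0.5000-0.8660i, -2, 0.5000+0.8660i, -0.5000-2.5981i]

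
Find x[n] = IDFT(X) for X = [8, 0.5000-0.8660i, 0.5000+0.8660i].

x[n] = (1/3) Σ(k=0 to 2) X[k] · e^(2πikn/3)

Computing each x[n]:
x[0] = 3
x[1] = 3
x[2] = 2

x = [3, 3, 2]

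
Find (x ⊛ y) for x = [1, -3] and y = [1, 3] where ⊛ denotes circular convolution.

(x ⊛ y)[n] = Σ(m=0 to 1) x[m] · y[(n-m) mod 2]

Computing each output sample:
(x ⊛ y)[0] = -8
(x ⊛ y)[1] = 0

x ⊛ y = [-8, 0]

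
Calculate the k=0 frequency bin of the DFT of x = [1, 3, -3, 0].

X[0] = Σ(n=0 to 3) x[n] · ω_4^0 = Σ x[n]
= (1) + (3) + (-3) + (0)

X[0] = 1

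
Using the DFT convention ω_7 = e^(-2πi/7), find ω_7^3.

ω_7^3 = e^(-2πi·3/7)
= cos(-2π·3/7) + i·sin(-2π·3/7)
= cos(-6π/7) + i·sin(-6π/7)

ω_7^3 = cos(-6π/7) + i·sin(-6π/7) = -0.9010-0.4339i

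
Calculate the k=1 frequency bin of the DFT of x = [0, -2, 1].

X[1] = Σ(n=0 to 2) x[n] · ω_3^(1n) where ω_3 = e^(-2πi/3)
= (0)·ω_3^0 + (-2)·ω_3^1 + (1)·ω_3^2

X[1] = 0.5000+2.5981i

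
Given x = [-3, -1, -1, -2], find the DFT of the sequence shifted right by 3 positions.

Time shift by 3: X_shifted[k] = ω_4^(3k) · X[k]
Shifted x = [-1, -1, -2, -3]

DFT(x[n-3]) = [-7, 1-2i, 1, 1+2i]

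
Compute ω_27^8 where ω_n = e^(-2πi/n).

ω_27^8 = e^(-2πi·8/27)
= cos(-2π·8/27) + i·sin(-2π·8/27)
= cos(-16π/27) + i·sin(-16π/27)

ω_27^8 = cos(-16π/27) + i·sin(-16π/27) = -0.2868-0.9580i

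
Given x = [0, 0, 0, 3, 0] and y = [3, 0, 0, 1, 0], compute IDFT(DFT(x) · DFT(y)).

(x ⊛ y)[n] = Σ(m=0 to 4) x[m] · y[(n-m) mod 5]

Computing each output sample:
(x ⊛ y)[0] = 0
(x ⊛ y)[1] = 3
(x ⊛ y)[2] = 0
(x ⊛ y)[3] = 9
(x ⊛ y)[4] = 0

x ⊛ y = [0, 3, 0, 9, 0]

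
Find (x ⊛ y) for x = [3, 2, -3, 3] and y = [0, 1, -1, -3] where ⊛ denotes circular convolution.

(x ⊛ y)[n] = Σ(m=0 to 3) x[m] · y[(n-m) mod 4]

Computing each output sample:
(x ⊛ y)[0] = 0
(x ⊛ y)[1] = 9
(x ⊛ y)[2] = -10
(x ⊛ y)[3] = -14

x ⊛ y = [0, 9, -10, -14]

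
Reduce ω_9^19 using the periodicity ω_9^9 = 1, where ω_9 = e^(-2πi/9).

Since ω_9^9 = 1, powers reduce modulo 9.
19 mod 9 = 1
So ω_9^19 = ω_9^1 = e^(-2πi·1/9)

ω_9^19 = ω_9^1 = 0.7660-0.6428i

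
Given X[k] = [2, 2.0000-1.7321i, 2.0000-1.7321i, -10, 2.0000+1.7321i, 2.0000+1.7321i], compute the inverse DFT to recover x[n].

x[n] = (1/6) Σ(k=0 to 5) X[k] · e^(2πikn/6)

Computing each x[n]:
x[0] = 0
x[1] = 3
x[2] = -2
x[3] = 2
x[4] = -2
x[5] = 1

x = [0, 3, -2, 2, -2, 1]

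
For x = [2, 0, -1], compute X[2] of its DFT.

X[2] = Σ(n=0 to 2) x[n] · ω_3^(2n) where ω_3 = e^(-2πi/3)
= (2)·ω_3^0 + (0)·ω_3^2 + (-1)·ω_3^4

X[2] = 2.5000+0.8660i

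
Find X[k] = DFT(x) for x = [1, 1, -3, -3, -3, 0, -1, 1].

X[k] = Σ(n=0 to 7) x[n] · ω_8^(nk)
where ω_8 = e^(-2πi/8)

Computing each X[k]:
X[0] = -7
X[1] = 7.5355+4.1213i
X[2] = 2-3i
X[3] = 0.4645+0.1213i
X[4] = -5
X[5] = 0.4645-0.1213i
X[6] = 2+3i
X[7] = 7.5355-4.1213i

X = [-7, 7.5355+4.1213i, 2-3i, 0.4645+0.1213i, -5, 0.4645-0.1213i, 2+3i, 7.5355-4.1213i]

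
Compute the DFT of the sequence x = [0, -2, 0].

X[k] = Σ(n=0 to 2) x[n] · ω_3^(nk)
where ω_3 = e^(-2πi/3)

Computing each X[k]:
X[0] = -2
X[1] = 1.0000+1.7321i
X[2] = 1.0000-1.7321i

X = [-2, 1.0000+1.7321i, 1.0000-1.7321i]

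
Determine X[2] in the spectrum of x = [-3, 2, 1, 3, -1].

X[2] = Σ(n=0 to 4) x[n] · ω_5^(2n) where ω_5 = e^(-2πi/5)
= (-3)·ω_5^0 + (2)·ω_5^2 + (1)·ω_5^4 + (3)·ω_5^6 + (-1)·ω_5^8

X[2] = -2.5729-3.6655i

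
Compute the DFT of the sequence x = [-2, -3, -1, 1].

X[k] = Σ(n=0 to 3) x[n] · ω_4^(nk)
where ω_4 = e^(-2πi/4)

Computing each X[k]:
X[0] = -5
X[1] = -1+4i
X[2] = -1
X[3] = -1-4i

X = [-5, -1+4i, -1, -1-4i]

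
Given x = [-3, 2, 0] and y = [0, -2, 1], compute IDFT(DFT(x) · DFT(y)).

(x ⊛ y)[n] = Σ(m=0 to 2) x[m] · y[(n-m) mod 3]

Computing each output sample:
(x ⊛ y)[0] = 2
(x ⊛ y)[1] = 6
(x ⊛ y)[2] = -7

x ⊛ y = [2, 6, -7]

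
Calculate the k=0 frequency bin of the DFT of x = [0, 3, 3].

X[0] = Σ(n=0 to 2) x[n] · ω_3^0 = Σ x[n]
= (0) + (3) + (3)

X[0] = 6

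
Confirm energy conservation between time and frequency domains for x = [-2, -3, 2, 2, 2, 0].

Time domain:
Σ|x[n]|² = |-2|² + |-3|² + |2|² + |2|² + |2|² + |0|² = 25.0000

Frequency domain:
(1/6)Σ|X[k]|² = (1/6)(|1|² + |-7.5000+2.5981i|² + |-0.5000+2.5981i|² + |3|² + |-0.5000-2.5981i|² + |-7.5000-2.5981i|²) = (1/6)·150.0000 = 25.0000

Both sides agree, confirming Parseval's theorem.

Σ|x[n]|² = (1/N)Σ|X[k]|² = 25.0000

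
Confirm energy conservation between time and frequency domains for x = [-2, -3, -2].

Time domain:
Σ|x[n]|² = |-2|² + |-3|² + |-2|² = 17.0000

Frequency domain:
(1/3)Σ|X[k]|² = (1/3)(|-7|² + |0.5000+0.8660i|² + |0.5000-0.8660i|²) = (1/3)·51.0000 = 17.0000

Both sides agree, confirming Parseval's theorem.

Σ|x[n]|² = (1/N)Σ|X[k]|² = 17.0000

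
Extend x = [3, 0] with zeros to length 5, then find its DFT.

Original 2-point DFT: [3, 3]
Zero-padded 5-point DFT provides frequency interpolation.

DFT_5([x, 0, ...]) = [3, 3, 3, 3, 3]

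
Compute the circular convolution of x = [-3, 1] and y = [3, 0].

(x ⊛ y)[n] = Σ(m=0 to 1) x[m] · y[(n-m) mod 2]

Computing each output sample:
(x ⊛ y)[0] = -9
(x ⊛ y)[1] = 3

x ⊛ y = [-9, 3]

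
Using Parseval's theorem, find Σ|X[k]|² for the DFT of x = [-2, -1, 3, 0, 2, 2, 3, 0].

Parseval: Σ|x[n]|² = (1/N)Σ|X[k]|², so Σ|X[k]|² = N·Σ|x[n]|² = 8·31.0000

Σ|X[k]|² = N·Σ|x[n]|² = 8·31.0000 = 248.0000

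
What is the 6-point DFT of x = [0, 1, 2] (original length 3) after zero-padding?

Original 3-point DFT: [3, -1.5000+0.8660i, -1.5000-0.8660i]
Zero-padded 6-point DFT provides frequency interpolation.

DFT_6([x, 0, ...]) = [3, -0.5000-2.5981i, -1.5000+0.8660i, 1, -1.5000-0.8660i, -0.5000+2.5981i]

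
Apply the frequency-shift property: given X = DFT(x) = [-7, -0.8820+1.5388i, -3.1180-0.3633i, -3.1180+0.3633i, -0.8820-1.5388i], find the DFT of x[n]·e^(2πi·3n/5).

Modulation property: DFT(ω_5^(-3n)·x[n]) = X[(k-3) mod 5], so circularly shift X by 3 positions.

X[k-3] = [-3.1180-0.3633i, -3.1180+0.3633i, -0.8820-1.5388i, -7, -0.8820+1.5388i]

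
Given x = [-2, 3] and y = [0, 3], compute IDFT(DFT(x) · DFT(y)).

(x ⊛ y)[n] = Σ(m=0 to 1) x[m] · y[(n-m) mod 2]

Computing each output sample:
(x ⊛ y)[0] = 9
(x ⊛ y)[1] = -6

x ⊛ y = [9, -6]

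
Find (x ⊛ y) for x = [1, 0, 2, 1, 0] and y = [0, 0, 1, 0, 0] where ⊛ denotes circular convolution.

(x ⊛ y)[n] = Σ(m=0 to 4) x[m] · y[(n-m) mod 5]

Computing each output sample:
(x ⊛ y)[0] = 1
(x ⊛ y)[1] = 0
(x ⊛ y)[2] = 1
(x ⊛ y)[3] = 0
(x ⊛ y)[4] = 2

x ⊛ y = [1, 0, 1, 0, 2]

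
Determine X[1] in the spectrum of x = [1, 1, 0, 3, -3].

X[1] = Σ(n=0 to 4) x[n] · ω_5^(1n) where ω_5 = e^(-2πi/5)
= (1)·ω_5^0 + (1)·ω_5^1 + (0)·ω_5^2 + (3)·ω_5^3 + (-3)·ω_5^4

X[1] = -2.0451-2.0409i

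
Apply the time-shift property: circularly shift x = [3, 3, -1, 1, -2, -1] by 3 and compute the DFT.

Time shift by 3: X_shifted[k] = ω_6^(3k) · X[k]
Shifted x = [1, -2, -1, 3, 3, -1]

DFT(x[n-3]) = [3, -4.5000+4.3301i, 4.5000-2.5981i, 3, 4.5000+2.5981i, -4.5000-4.3301i]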